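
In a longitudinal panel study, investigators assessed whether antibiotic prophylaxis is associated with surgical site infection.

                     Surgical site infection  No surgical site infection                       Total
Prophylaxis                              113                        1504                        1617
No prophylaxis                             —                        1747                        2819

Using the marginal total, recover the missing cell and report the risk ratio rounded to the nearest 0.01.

The missing cell is in the unexposed row: 2819 − 1747 = 1072.
So a = 113, b = 1504, c = 1072, d = 1747.
RR = [a/(a+b)] / [c/(c+d)] = (113/1617) / (1072/2819) = 0.06988/0.38028 = 0.18377

0.18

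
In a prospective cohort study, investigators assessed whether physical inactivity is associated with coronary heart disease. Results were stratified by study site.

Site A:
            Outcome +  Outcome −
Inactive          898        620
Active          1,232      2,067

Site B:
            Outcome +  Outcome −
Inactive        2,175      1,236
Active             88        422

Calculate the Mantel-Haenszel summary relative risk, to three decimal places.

RR_MH = Σ(aᵢ·n₀ᵢ/nᵢ) / Σ(cᵢ·n₁ᵢ/nᵢ), with n₁ᵢ = aᵢ+bᵢ (exposed), n₀ᵢ = cᵢ+dᵢ (unexposed), nᵢ = n₁ᵢ+n₀ᵢ.
Stratum 1 (Site A): n₁ = 1518, n₀ = 3299, n = 4817; a·n₀/n = 898·3299/4817 = 615.0098; c·n₁/n = 1232·1518/4817 = 388.2450
Stratum 2 (Site B): n₁ = 3411, n₀ = 510, n = 3921; a·n₀/n = 2175·510/3921 = 282.8998; c·n₁/n = 88·3411/3921 = 76.5539
RR_MH = (615.0098 + 282.8998) / (388.2450 + 76.5539) = 897.9095 / 464.7989 = 1.93182

1.932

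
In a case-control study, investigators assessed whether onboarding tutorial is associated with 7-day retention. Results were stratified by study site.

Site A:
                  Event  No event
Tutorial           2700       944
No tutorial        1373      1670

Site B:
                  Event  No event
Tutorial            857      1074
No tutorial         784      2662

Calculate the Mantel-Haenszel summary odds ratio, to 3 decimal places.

3.135

OR_MH = Σ(aᵢdᵢ/nᵢ) / Σ(bᵢcᵢ/nᵢ), where nᵢ is the stratum total.
Stratum 1 (Site A): n = 6687; a·d/n = 2700·1670/6687 = 674.2934; b·c/n = 944·1373/6687 = 193.8256
Stratum 2 (Site B): n = 5377; a·d/n = 857·2662/5377 = 424.2764; b·c/n = 1074·784/5377 = 156.5959
OR_MH = (674.2934 + 424.2764) / (193.8256 + 156.5959) = 1098.5698 / 350.4215 = 3.13500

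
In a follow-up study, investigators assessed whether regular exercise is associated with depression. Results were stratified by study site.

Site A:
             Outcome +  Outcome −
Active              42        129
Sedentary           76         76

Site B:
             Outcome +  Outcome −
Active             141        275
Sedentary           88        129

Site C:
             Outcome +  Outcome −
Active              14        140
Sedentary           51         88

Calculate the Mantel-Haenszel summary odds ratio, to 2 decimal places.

0.46

OR_MH = Σ(aᵢdᵢ/nᵢ) / Σ(bᵢcᵢ/nᵢ), where nᵢ is the stratum total.
Stratum 1 (Site A): n = 323; a·d/n = 42·76/323 = 9.8824; b·c/n = 129·76/323 = 30.3529
Stratum 2 (Site B): n = 633; a·d/n = 141·129/633 = 28.7346; b·c/n = 275·88/633 = 38.2306
Stratum 3 (Site C): n = 293; a·d/n = 14·88/293 = 4.2048; b·c/n = 140·51/293 = 24.3686
OR_MH = (9.8824 + 28.7346 + 4.2048) / (30.3529 + 38.2306 + 24.3686) = 42.8217 / 92.9522 = 0.46069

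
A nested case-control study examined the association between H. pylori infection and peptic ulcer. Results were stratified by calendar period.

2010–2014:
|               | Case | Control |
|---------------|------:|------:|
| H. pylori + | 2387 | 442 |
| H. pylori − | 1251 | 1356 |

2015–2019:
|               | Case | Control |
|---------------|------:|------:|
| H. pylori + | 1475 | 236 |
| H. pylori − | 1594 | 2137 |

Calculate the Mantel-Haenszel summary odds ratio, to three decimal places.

OR_MH = Σ(aᵢdᵢ/nᵢ) / Σ(bᵢcᵢ/nᵢ), where nᵢ is the stratum total.
Stratum 1 (2010–2014): n = 5436; a·d/n = 2387·1356/5436 = 595.4327; b·c/n = 442·1251/5436 = 101.7185
Stratum 2 (2015–2019): n = 5442; a·d/n = 1475·2137/5442 = 579.2126; b·c/n = 236·1594/5442 = 69.1261
OR_MH = (595.4327 + 579.2126) / (101.7185 + 69.1261) = 1174.6453 / 170.8446 = 6.87552

6.876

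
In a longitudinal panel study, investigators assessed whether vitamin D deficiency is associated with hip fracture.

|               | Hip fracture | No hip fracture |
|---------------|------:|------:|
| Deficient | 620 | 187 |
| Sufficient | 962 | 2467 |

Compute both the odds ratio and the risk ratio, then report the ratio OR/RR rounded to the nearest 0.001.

Cells: a = 620, b = 187, c = 962, d = 2467.
OR = (620·2467)/(187·962) = 1529540/179894 = 8.50245
Risk in exposed = 620/807 = 0.76828; risk in unexposed = 962/3429 = 0.28055; RR = 2.73849
OR/RR = 8.50245 / 2.73849 = 3.10480
The outcome is not rare, so the OR lies further from 1 than the RR.

3.105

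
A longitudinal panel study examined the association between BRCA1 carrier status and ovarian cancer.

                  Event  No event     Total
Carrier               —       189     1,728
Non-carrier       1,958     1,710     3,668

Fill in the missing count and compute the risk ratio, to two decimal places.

1.67

The missing cell is in the exposed row: 1728 − 189 = 1539.
So a = 1539, b = 189, c = 1958, d = 1710.
RR = [a/(a+b)] / [c/(c+d)] = (1539/1728) / (1958/3668) = 0.89062/0.53381 = 1.66844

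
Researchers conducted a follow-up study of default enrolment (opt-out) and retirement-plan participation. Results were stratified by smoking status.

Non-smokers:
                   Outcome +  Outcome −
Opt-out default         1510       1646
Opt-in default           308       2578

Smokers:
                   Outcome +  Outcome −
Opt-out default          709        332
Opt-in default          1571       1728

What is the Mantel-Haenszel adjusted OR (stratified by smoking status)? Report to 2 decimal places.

OR_MH = Σ(aᵢdᵢ/nᵢ) / Σ(bᵢcᵢ/nᵢ), where nᵢ is the stratum total.
Stratum 1 (Non-smokers): n = 6042; a·d/n = 1510·2578/6042 = 644.2867; b·c/n = 1646·308/6042 = 83.9073
Stratum 2 (Smokers): n = 4340; a·d/n = 709·1728/4340 = 282.2931; b·c/n = 332·1571/4340 = 120.1779
OR_MH = (644.2867 + 282.2931) / (83.9073 + 120.1779) = 926.5797 / 204.0852 = 4.54016

4.54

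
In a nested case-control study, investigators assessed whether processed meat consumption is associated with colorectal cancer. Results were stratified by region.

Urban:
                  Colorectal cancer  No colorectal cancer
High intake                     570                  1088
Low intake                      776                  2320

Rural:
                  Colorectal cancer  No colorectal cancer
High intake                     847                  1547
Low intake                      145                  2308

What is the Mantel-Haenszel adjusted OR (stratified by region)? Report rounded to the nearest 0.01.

OR_MH = Σ(aᵢdᵢ/nᵢ) / Σ(bᵢcᵢ/nᵢ), where nᵢ is the stratum total.
Stratum 1 (Urban): n = 4754; a·d/n = 570·2320/4754 = 278.1658; b·c/n = 1088·776/4754 = 177.5953
Stratum 2 (Rural): n = 4847; a·d/n = 847·2308/4847 = 403.3167; b·c/n = 1547·145/4847 = 46.2791
OR_MH = (278.1658 + 403.3167) / (177.5953 + 46.2791) = 681.4824 / 223.8744 = 3.04404

3.04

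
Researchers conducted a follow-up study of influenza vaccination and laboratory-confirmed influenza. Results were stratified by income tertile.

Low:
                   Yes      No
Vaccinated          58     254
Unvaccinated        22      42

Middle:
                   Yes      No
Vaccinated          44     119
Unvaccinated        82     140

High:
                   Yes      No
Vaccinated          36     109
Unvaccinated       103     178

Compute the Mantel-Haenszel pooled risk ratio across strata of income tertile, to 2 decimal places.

0.67

RR_MH = Σ(aᵢ·n₀ᵢ/nᵢ) / Σ(cᵢ·n₁ᵢ/nᵢ), with n₁ᵢ = aᵢ+bᵢ (exposed), n₀ᵢ = cᵢ+dᵢ (unexposed), nᵢ = n₁ᵢ+n₀ᵢ.
Stratum 1 (Low): n₁ = 312, n₀ = 64, n = 376; a·n₀/n = 58·64/376 = 9.8723; c·n₁/n = 22·312/376 = 18.2553
Stratum 2 (Middle): n₁ = 163, n₀ = 222, n = 385; a·n₀/n = 44·222/385 = 25.3714; c·n₁/n = 82·163/385 = 34.7169
Stratum 3 (High): n₁ = 145, n₀ = 281, n = 426; a·n₀/n = 36·281/426 = 23.7465; c·n₁/n = 103·145/426 = 35.0587
RR_MH = (9.8723 + 25.3714 + 23.7465) / (18.2553 + 34.7169 + 35.0587) = 58.9902 / 88.0309 = 0.67011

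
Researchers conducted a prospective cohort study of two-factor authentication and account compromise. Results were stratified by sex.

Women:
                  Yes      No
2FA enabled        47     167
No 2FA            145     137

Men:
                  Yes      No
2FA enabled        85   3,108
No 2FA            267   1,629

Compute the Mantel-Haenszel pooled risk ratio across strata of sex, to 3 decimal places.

RR_MH = Σ(aᵢ·n₀ᵢ/nᵢ) / Σ(cᵢ·n₁ᵢ/nᵢ), with n₁ᵢ = aᵢ+bᵢ (exposed), n₀ᵢ = cᵢ+dᵢ (unexposed), nᵢ = n₁ᵢ+n₀ᵢ.
Stratum 1 (Women): n₁ = 214, n₀ = 282, n = 496; a·n₀/n = 47·282/496 = 26.7218; c·n₁/n = 145·214/496 = 62.5605
Stratum 2 (Men): n₁ = 3193, n₀ = 1896, n = 5089; a·n₀/n = 85·1896/5089 = 31.6683; c·n₁/n = 267·3193/5089 = 167.5243
RR_MH = (26.7218 + 31.6683) / (62.5605 + 167.5243) = 58.3901 / 230.0848 = 0.25378

0.254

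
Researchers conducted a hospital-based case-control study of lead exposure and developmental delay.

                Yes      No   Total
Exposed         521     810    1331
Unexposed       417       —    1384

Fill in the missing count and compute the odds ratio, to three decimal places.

The missing cell is in the unexposed row: 1384 − 417 = 967.
So a = 521, b = 810, c = 417, d = 967.
OR = (a·d)/(b·c) = (521 × 967) / (810 × 417) = 503807 / 337770 = 1.49157

1.492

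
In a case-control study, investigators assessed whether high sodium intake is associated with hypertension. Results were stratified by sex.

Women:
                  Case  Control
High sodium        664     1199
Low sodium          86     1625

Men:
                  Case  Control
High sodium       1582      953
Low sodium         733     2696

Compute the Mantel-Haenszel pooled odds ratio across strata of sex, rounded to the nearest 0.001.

6.967

OR_MH = Σ(aᵢdᵢ/nᵢ) / Σ(bᵢcᵢ/nᵢ), where nᵢ is the stratum total.
Stratum 1 (Women): n = 3574; a·d/n = 664·1625/3574 = 301.9026; b·c/n = 1199·86/3574 = 28.8511
Stratum 2 (Men): n = 5964; a·d/n = 1582·2696/5964 = 715.1362; b·c/n = 953·733/5964 = 117.1276
OR_MH = (301.9026 + 715.1362) / (28.8511 + 117.1276) = 1017.0388 / 145.9787 = 6.96703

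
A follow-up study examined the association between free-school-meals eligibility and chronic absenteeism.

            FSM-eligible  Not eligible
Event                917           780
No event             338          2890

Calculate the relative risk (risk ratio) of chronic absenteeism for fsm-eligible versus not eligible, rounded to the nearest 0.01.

3.44

Reading the table with exposure as columns: a = 917 (FSM-eligible, case), b = 338 (FSM-eligible, non-case), c = 780 (Not eligible, case), d = 2890.
Risk in exposed = 917/1255 = 0.73068; risk in unexposed = 780/3670 = 0.21253.
RR = 0.73068 / 0.21253 = 3.43793
The risk among the exposed is 3.44 times that among the unexposed.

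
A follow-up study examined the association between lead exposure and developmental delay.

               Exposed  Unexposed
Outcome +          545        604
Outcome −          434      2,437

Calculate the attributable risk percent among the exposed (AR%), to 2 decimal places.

64.32

Reading the table with exposure as columns: a = 545 (Exposed, case), b = 434 (Exposed, non-case), c = 604 (Unexposed, case), d = 2437.
Risk in exposed = 545/979 = 0.55669; risk in unexposed = 604/3041 = 0.19862.
RR = 0.55669/0.19862 = 2.80281
AR% = (RR − 1)/RR × 100 = (2.80281 − 1)/2.80281 × 100 = 64.3215%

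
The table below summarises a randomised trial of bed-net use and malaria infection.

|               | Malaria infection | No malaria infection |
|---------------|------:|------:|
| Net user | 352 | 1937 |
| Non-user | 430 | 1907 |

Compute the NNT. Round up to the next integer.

34

Risk in treated group = 352/2289 = 0.15378; risk in control = 430/2337 = 0.18400.
Absolute risk reduction = 0.18400 − 0.15378 = 0.03022
NNT = 1 / ARR = 1 / 0.03022 = 33.093 → round up → 34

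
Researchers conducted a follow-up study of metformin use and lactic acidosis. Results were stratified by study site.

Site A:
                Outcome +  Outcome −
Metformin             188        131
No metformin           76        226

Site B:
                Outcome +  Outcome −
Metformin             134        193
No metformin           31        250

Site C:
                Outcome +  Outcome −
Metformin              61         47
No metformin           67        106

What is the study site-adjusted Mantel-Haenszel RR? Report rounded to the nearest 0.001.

2.344

RR_MH = Σ(aᵢ·n₀ᵢ/nᵢ) / Σ(cᵢ·n₁ᵢ/nᵢ), with n₁ᵢ = aᵢ+bᵢ (exposed), n₀ᵢ = cᵢ+dᵢ (unexposed), nᵢ = n₁ᵢ+n₀ᵢ.
Stratum 1 (Site A): n₁ = 319, n₀ = 302, n = 621; a·n₀/n = 188·302/621 = 91.4267; c·n₁/n = 76·319/621 = 39.0403
Stratum 2 (Site B): n₁ = 327, n₀ = 281, n = 608; a·n₀/n = 134·281/608 = 61.9309; c·n₁/n = 31·327/608 = 16.6727
Stratum 3 (Site C): n₁ = 108, n₀ = 173, n = 281; a·n₀/n = 61·173/281 = 37.5552; c·n₁/n = 67·108/281 = 25.7509
RR_MH = (91.4267 + 61.9309 + 37.5552) / (39.0403 + 16.6727 + 25.7509) = 190.9128 / 81.4638 = 2.34353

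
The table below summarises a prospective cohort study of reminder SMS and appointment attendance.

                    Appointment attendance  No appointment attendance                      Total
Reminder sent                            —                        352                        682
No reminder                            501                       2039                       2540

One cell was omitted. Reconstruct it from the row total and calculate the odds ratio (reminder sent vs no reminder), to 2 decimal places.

3.82

The missing cell is in the exposed row: 682 − 352 = 330.
So a = 330, b = 352, c = 501, d = 2039.
OR = (a·d)/(b·c) = (330 × 2039) / (352 × 501) = 672870 / 176352 = 3.81549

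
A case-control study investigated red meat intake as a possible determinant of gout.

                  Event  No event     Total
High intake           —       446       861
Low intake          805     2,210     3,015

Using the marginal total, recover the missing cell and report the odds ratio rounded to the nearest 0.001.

2.555

The missing cell is in the exposed row: 861 − 446 = 415.
So a = 415, b = 446, c = 805, d = 2210.
OR = (a·d)/(b·c) = (415 × 2210) / (446 × 805) = 917150 / 359030 = 2.55452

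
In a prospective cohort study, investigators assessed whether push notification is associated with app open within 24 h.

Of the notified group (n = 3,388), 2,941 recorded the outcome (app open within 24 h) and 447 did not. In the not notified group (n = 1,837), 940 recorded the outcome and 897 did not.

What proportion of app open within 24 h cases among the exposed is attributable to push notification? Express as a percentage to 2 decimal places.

41.05

From the description: a = 2941, b = 447, c = 940, d = 897.
Risk in exposed = 2941/3388 = 0.86806; risk in unexposed = 940/1837 = 0.51170.
RR = 0.86806/0.51170 = 1.69642
AR% = (RR − 1)/RR × 100 = (1.69642 − 1)/1.69642 × 100 = 41.0523%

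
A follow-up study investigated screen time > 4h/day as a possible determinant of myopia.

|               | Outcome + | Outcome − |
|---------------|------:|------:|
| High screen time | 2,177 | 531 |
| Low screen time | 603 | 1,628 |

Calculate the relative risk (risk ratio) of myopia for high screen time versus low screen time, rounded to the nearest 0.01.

Cells: a = 2177, b = 531, c = 603, d = 1628.
Risk in exposed = 2177/2708 = 0.80391; risk in unexposed = 603/2231 = 0.27028.
RR = 0.80391 / 0.27028 = 2.97435
The risk among the exposed is 2.97 times that among the unexposed.

2.97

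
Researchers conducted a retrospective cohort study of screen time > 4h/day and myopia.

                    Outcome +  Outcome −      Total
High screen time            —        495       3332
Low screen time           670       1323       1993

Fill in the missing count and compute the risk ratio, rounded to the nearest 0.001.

2.533

The missing cell is in the exposed row: 3332 − 495 = 2837.
So a = 2837, b = 495, c = 670, d = 1323.
RR = [a/(a+b)] / [c/(c+d)] = (2837/3332) / (670/1993) = 0.85144/0.33618 = 2.53272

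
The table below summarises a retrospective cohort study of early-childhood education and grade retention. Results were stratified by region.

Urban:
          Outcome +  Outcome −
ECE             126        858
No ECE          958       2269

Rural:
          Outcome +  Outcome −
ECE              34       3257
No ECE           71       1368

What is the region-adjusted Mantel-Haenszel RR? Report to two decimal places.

0.39

RR_MH = Σ(aᵢ·n₀ᵢ/nᵢ) / Σ(cᵢ·n₁ᵢ/nᵢ), with n₁ᵢ = aᵢ+bᵢ (exposed), n₀ᵢ = cᵢ+dᵢ (unexposed), nᵢ = n₁ᵢ+n₀ᵢ.
Stratum 1 (Urban): n₁ = 984, n₀ = 3227, n = 4211; a·n₀/n = 126·3227/4211 = 96.5571; c·n₁/n = 958·984/4211 = 223.8594
Stratum 2 (Rural): n₁ = 3291, n₀ = 1439, n = 4730; a·n₀/n = 34·1439/4730 = 10.3438; c·n₁/n = 71·3291/4730 = 49.3998
RR_MH = (96.5571 + 10.3438) / (223.8594 + 49.3998) = 106.9009 / 273.2592 = 0.39121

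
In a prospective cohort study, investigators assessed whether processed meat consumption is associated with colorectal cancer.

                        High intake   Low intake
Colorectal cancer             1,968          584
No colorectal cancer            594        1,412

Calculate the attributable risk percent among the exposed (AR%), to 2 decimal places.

Reading the table with exposure as columns: a = 1968 (High intake, case), b = 594 (High intake, non-case), c = 584 (Low intake, case), d = 1412.
Risk in exposed = 1968/2562 = 0.76815; risk in unexposed = 584/1996 = 0.29259.
RR = 0.76815/0.29259 = 2.62539
AR% = (RR − 1)/RR × 100 = (2.62539 − 1)/2.62539 × 100 = 61.9104%

61.91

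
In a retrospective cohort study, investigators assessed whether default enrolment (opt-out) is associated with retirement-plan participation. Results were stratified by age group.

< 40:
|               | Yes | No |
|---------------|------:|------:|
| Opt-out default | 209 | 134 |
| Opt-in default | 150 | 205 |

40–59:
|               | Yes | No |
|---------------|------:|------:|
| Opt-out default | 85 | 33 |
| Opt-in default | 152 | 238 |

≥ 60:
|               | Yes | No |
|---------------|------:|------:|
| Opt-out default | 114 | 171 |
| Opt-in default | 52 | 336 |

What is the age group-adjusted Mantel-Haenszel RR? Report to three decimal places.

RR_MH = Σ(aᵢ·n₀ᵢ/nᵢ) / Σ(cᵢ·n₁ᵢ/nᵢ), with n₁ᵢ = aᵢ+bᵢ (exposed), n₀ᵢ = cᵢ+dᵢ (unexposed), nᵢ = n₁ᵢ+n₀ᵢ.
Stratum 1 (< 40): n₁ = 343, n₀ = 355, n = 698; a·n₀/n = 209·355/698 = 106.2966; c·n₁/n = 150·343/698 = 73.7106
Stratum 2 (40–59): n₁ = 118, n₀ = 390, n = 508; a·n₀/n = 85·390/508 = 65.2559; c·n₁/n = 152·118/508 = 35.3071
Stratum 3 (≥ 60): n₁ = 285, n₀ = 388, n = 673; a·n₀/n = 114·388/673 = 65.7236; c·n₁/n = 52·285/673 = 22.0208
RR_MH = (106.2966 + 65.2559 + 65.7236) / (73.7106 + 35.3071 + 22.0208) = 237.2761 / 131.0385 = 1.81074

1.811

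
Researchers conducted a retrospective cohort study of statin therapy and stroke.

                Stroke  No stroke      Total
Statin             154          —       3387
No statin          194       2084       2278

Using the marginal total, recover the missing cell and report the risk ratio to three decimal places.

The missing cell is in the exposed row: 3387 − 154 = 3233.
So a = 154, b = 3233, c = 194, d = 2084.
RR = [a/(a+b)] / [c/(c+d)] = (154/3387) / (194/2278) = 0.04547/0.08516 = 0.53390

0.534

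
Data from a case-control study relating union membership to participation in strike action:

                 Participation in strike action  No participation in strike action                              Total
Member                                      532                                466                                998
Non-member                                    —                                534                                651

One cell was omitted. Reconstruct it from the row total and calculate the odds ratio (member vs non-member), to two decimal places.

The missing cell is in the unexposed row: 651 − 534 = 117.
So a = 532, b = 466, c = 117, d = 534.
OR = (a·d)/(b·c) = (532 × 534) / (466 × 117) = 284088 / 54522 = 5.21052

5.21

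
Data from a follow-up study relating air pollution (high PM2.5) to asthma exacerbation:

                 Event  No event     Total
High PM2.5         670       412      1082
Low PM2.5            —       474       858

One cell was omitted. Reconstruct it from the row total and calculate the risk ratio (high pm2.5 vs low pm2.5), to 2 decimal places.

1.38

The missing cell is in the unexposed row: 858 − 474 = 384.
So a = 670, b = 412, c = 384, d = 474.
RR = [a/(a+b)] / [c/(c+d)] = (670/1082) / (384/858) = 0.61922/0.44755 = 1.38358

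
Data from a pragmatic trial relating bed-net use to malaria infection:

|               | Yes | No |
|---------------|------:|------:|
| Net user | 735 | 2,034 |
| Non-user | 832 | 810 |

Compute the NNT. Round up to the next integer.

Risk in treated group = 735/2769 = 0.26544; risk in control = 832/1642 = 0.50670.
Absolute risk reduction = 0.50670 − 0.26544 = 0.24126
NNT = 1 / ARR = 1 / 0.24126 = 4.145 → round up → 5

5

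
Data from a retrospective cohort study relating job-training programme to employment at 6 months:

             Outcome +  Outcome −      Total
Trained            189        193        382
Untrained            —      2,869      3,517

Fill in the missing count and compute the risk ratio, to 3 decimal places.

The missing cell is in the unexposed row: 3517 − 2869 = 648.
So a = 189, b = 193, c = 648, d = 2869.
RR = [a/(a+b)] / [c/(c+d)] = (189/382) / (648/3517) = 0.49476/0.18425 = 2.68532

2.685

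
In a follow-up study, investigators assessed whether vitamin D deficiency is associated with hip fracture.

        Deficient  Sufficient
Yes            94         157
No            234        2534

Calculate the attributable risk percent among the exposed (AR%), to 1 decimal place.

Reading the table with exposure as columns: a = 94 (Deficient, case), b = 234 (Deficient, non-case), c = 157 (Sufficient, case), d = 2534.
Risk in exposed = 94/328 = 0.28659; risk in unexposed = 157/2691 = 0.05834.
RR = 0.28659/0.05834 = 4.91211
AR% = (RR − 1)/RR × 100 = (4.91211 − 1)/4.91211 × 100 = 79.6421%

79.6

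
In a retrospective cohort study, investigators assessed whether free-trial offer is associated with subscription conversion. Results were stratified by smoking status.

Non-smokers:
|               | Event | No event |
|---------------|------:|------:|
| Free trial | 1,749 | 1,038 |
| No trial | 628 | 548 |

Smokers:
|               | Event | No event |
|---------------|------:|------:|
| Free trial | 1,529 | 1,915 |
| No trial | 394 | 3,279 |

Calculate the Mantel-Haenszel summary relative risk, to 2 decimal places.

2.07

RR_MH = Σ(aᵢ·n₀ᵢ/nᵢ) / Σ(cᵢ·n₁ᵢ/nᵢ), with n₁ᵢ = aᵢ+bᵢ (exposed), n₀ᵢ = cᵢ+dᵢ (unexposed), nᵢ = n₁ᵢ+n₀ᵢ.
Stratum 1 (Non-smokers): n₁ = 2787, n₀ = 1176, n = 3963; a·n₀/n = 1749·1176/3963 = 519.0068; c·n₁/n = 628·2787/3963 = 441.6442
Stratum 2 (Smokers): n₁ = 3444, n₀ = 3673, n = 7117; a·n₀/n = 1529·3673/7117 = 789.0989; c·n₁/n = 394·3444/7117 = 190.6612
RR_MH = (519.0068 + 789.0989) / (441.6442 + 190.6612) = 1308.1057 / 632.3054 = 2.06879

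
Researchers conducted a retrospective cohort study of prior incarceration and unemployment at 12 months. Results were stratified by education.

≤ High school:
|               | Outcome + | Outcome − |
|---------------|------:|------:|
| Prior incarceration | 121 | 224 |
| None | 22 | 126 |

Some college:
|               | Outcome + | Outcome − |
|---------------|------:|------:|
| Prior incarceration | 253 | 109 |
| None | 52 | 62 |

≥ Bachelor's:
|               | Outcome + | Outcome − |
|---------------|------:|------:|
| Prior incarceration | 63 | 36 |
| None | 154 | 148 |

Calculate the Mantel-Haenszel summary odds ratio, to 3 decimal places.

OR_MH = Σ(aᵢdᵢ/nᵢ) / Σ(bᵢcᵢ/nᵢ), where nᵢ is the stratum total.
Stratum 1 (≤ High school): n = 493; a·d/n = 121·126/493 = 30.9249; b·c/n = 224·22/493 = 9.9959
Stratum 2 (Some college): n = 476; a·d/n = 253·62/476 = 32.9538; b·c/n = 109·52/476 = 11.9076
Stratum 3 (≥ Bachelor's): n = 401; a·d/n = 63·148/401 = 23.2519; b·c/n = 36·154/401 = 13.8254
OR_MH = (30.9249 + 32.9538 + 23.2519) / (9.9959 + 11.9076 + 13.8254) = 87.1306 / 35.7289 = 2.43866

2.439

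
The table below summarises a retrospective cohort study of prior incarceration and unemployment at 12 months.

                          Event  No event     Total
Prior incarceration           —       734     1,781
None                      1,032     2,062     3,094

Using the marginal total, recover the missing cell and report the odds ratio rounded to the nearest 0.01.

The missing cell is in the exposed row: 1781 − 734 = 1047.
So a = 1047, b = 734, c = 1032, d = 2062.
OR = (a·d)/(b·c) = (1047 × 2062) / (734 × 1032) = 2158914 / 757488 = 2.85010

2.85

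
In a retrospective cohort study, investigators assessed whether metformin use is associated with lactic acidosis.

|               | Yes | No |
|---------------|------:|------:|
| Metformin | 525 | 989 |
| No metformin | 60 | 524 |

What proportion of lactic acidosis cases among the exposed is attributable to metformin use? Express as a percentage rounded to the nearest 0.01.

70.37

Cells: a = 525, b = 989, c = 60, d = 524.
Risk in exposed = 525/1514 = 0.34676; risk in unexposed = 60/584 = 0.10274.
RR = 0.34676/0.10274 = 3.37517
AR% = (RR − 1)/RR × 100 = (3.37517 − 1)/3.37517 × 100 = 70.3718%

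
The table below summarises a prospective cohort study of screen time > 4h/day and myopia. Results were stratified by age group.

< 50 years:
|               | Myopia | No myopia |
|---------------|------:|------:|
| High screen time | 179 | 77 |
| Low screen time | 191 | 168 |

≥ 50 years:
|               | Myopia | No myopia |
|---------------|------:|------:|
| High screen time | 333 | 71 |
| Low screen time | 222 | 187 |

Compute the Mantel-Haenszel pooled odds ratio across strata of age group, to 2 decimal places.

2.90

OR_MH = Σ(aᵢdᵢ/nᵢ) / Σ(bᵢcᵢ/nᵢ), where nᵢ is the stratum total.
Stratum 1 (< 50 years): n = 615; a·d/n = 179·168/615 = 48.8976; b·c/n = 77·191/615 = 23.9138
Stratum 2 (≥ 50 years): n = 813; a·d/n = 333·187/813 = 76.5941; b·c/n = 71·222/813 = 19.3875
OR_MH = (48.8976 + 76.5941) / (23.9138 + 19.3875) = 125.4917 / 43.3013 = 2.89811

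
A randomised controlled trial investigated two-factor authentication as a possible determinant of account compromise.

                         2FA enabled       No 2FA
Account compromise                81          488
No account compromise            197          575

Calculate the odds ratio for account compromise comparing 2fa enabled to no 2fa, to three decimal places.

Reading the table with exposure as columns: a = 81 (2FA enabled, case), b = 197 (2FA enabled, non-case), c = 488 (No 2FA, case), d = 575.
OR = (a·d)/(b·c) = (81 × 575) / (197 × 488) = 46575 / 96136 = 0.48447
Exposure is associated with lower odds of account compromise (OR = 0.48 < 1).

0.484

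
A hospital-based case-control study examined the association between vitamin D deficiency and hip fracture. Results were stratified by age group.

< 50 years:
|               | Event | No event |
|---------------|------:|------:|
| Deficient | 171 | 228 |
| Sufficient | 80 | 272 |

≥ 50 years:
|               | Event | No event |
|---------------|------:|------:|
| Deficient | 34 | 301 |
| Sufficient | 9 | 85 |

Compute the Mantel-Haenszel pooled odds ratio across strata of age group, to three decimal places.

2.244

OR_MH = Σ(aᵢdᵢ/nᵢ) / Σ(bᵢcᵢ/nᵢ), where nᵢ is the stratum total.
Stratum 1 (< 50 years): n = 751; a·d/n = 171·272/751 = 61.9334; b·c/n = 228·80/751 = 24.2876
Stratum 2 (≥ 50 years): n = 429; a·d/n = 34·85/429 = 6.7366; b·c/n = 301·9/429 = 6.3147
OR_MH = (61.9334 + 6.7366) / (24.2876 + 6.3147) = 68.6700 / 30.6023 = 2.24395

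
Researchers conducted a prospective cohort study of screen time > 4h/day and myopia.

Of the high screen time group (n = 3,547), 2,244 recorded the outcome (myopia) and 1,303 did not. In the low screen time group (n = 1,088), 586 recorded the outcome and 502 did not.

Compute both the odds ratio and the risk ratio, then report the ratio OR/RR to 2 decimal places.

From the description: a = 2244, b = 1303, c = 586, d = 502.
OR = (2244·502)/(1303·586) = 1126488/763558 = 1.47531
Risk in exposed = 2244/3547 = 0.63265; risk in unexposed = 586/1088 = 0.53860; RR = 1.17461
OR/RR = 1.47531 / 1.17461 = 1.25601
The outcome is not rare, so the OR lies further from 1 than the RR.

1.26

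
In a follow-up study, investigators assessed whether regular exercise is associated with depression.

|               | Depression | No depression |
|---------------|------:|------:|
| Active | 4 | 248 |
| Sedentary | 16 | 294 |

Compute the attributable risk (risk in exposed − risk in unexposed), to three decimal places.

-0.036

Cells: a = 4, b = 248, c = 16, d = 294.
Risk in exposed = 4/252 = 0.015873; risk in unexposed = 16/310 = 0.051613.
Risk difference = 0.015873 − 0.051613 = -0.035740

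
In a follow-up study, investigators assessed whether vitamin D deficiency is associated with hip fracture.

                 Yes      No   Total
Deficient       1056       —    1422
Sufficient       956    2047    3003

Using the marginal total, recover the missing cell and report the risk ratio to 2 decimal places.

2.33

The missing cell is in the exposed row: 1422 − 1056 = 366.
So a = 1056, b = 366, c = 956, d = 2047.
RR = [a/(a+b)] / [c/(c+d)] = (1056/1422) / (956/3003) = 0.74262/0.31835 = 2.33272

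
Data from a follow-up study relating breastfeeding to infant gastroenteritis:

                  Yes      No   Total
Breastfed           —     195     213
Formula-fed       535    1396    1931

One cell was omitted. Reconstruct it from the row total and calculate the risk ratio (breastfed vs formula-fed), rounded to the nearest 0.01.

0.31

The missing cell is in the exposed row: 213 − 195 = 18.
So a = 18, b = 195, c = 535, d = 1396.
RR = [a/(a+b)] / [c/(c+d)] = (18/213) / (535/1931) = 0.08451/0.27706 = 0.30502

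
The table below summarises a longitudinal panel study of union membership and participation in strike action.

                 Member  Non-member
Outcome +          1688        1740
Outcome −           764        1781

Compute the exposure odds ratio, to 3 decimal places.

2.261

Reading the table with exposure as columns: a = 1688 (Member, case), b = 764 (Member, non-case), c = 1740 (Non-member, case), d = 1781.
OR = (a·d)/(b·c) = (1688 × 1781) / (764 × 1740) = 3006328 / 1329360 = 2.26149
The odds of participation in strike action are about 2.26 times as high in the member group.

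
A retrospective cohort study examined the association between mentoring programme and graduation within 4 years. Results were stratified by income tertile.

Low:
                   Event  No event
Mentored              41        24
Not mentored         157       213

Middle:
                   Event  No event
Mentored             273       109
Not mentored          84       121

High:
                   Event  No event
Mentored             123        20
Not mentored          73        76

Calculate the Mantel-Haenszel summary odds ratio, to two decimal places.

3.70

OR_MH = Σ(aᵢdᵢ/nᵢ) / Σ(bᵢcᵢ/nᵢ), where nᵢ is the stratum total.
Stratum 1 (Low): n = 435; a·d/n = 41·213/435 = 20.0759; b·c/n = 24·157/435 = 8.6621
Stratum 2 (Middle): n = 587; a·d/n = 273·121/587 = 56.2743; b·c/n = 109·84/587 = 15.5980
Stratum 3 (High): n = 292; a·d/n = 123·76/292 = 32.0137; b·c/n = 20·73/292 = 5.0000
OR_MH = (20.0759 + 56.2743 + 32.0137) / (8.6621 + 15.5980 + 5.0000) = 108.3638 / 29.2600 = 3.70348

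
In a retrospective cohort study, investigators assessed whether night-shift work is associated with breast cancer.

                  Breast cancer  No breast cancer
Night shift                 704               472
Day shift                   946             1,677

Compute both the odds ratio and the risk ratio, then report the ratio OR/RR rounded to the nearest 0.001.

1.593

Cells: a = 704, b = 472, c = 946, d = 1677.
OR = (704·1677)/(472·946) = 1180608/446512 = 2.64407
Risk in exposed = 704/1176 = 0.59864; risk in unexposed = 946/2623 = 0.36066; RR = 1.65986
OR/RR = 2.64407 / 1.65986 = 1.59294
The outcome is not rare, so the OR lies further from 1 than the RR.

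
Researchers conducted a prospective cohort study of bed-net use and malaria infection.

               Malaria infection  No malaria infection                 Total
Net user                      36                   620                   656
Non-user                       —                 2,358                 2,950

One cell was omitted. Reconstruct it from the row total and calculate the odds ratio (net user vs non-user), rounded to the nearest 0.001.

The missing cell is in the unexposed row: 2950 − 2358 = 592.
So a = 36, b = 620, c = 592, d = 2358.
OR = (a·d)/(b·c) = (36 × 2358) / (620 × 592) = 84888 / 367040 = 0.23128

0.231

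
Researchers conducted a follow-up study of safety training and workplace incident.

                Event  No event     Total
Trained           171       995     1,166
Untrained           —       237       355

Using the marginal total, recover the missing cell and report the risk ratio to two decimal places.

The missing cell is in the unexposed row: 355 − 237 = 118.
So a = 171, b = 995, c = 118, d = 237.
RR = [a/(a+b)] / [c/(c+d)] = (171/1166) / (118/355) = 0.14666/0.33239 = 0.44121

0.44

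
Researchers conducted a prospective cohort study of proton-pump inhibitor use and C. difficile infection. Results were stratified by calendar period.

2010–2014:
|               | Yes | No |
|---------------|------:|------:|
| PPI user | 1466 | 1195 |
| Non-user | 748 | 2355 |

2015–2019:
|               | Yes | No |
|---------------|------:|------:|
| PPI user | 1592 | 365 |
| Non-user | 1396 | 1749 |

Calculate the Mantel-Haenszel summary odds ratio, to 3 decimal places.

4.490

OR_MH = Σ(aᵢdᵢ/nᵢ) / Σ(bᵢcᵢ/nᵢ), where nᵢ is the stratum total.
Stratum 1 (2010–2014): n = 5764; a·d/n = 1466·2355/5764 = 598.9643; b·c/n = 1195·748/5764 = 155.0763
Stratum 2 (2015–2019): n = 5102; a·d/n = 1592·1749/5102 = 545.7483; b·c/n = 365·1396/5102 = 99.8706
OR_MH = (598.9643 + 545.7483) / (155.0763 + 99.8706) = 1144.7126 / 254.9470 = 4.49000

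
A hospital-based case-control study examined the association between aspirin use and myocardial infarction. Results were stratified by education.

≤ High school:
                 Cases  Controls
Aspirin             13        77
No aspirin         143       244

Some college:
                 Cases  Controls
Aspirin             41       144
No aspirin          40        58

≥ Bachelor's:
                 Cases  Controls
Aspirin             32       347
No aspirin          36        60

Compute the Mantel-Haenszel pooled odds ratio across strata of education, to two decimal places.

0.27

OR_MH = Σ(aᵢdᵢ/nᵢ) / Σ(bᵢcᵢ/nᵢ), where nᵢ is the stratum total.
Stratum 1 (≤ High school): n = 477; a·d/n = 13·244/477 = 6.6499; b·c/n = 77·143/477 = 23.0839
Stratum 2 (Some college): n = 283; a·d/n = 41·58/283 = 8.4028; b·c/n = 144·40/283 = 20.3534
Stratum 3 (≥ Bachelor's): n = 475; a·d/n = 32·60/475 = 4.0421; b·c/n = 347·36/475 = 26.2989
OR_MH = (6.6499 + 8.4028 + 4.0421) / (23.0839 + 20.3534 + 26.2989) = 19.0948 / 69.7362 = 0.27382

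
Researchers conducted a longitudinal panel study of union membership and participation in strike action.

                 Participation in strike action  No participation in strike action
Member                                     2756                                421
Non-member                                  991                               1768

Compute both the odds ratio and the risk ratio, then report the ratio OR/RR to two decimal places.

4.84

Cells: a = 2756, b = 421, c = 991, d = 1768.
OR = (2756·1768)/(421·991) = 4872608/417211 = 11.67900
Risk in exposed = 2756/3177 = 0.86749; risk in unexposed = 991/2759 = 0.35919; RR = 2.41513
OR/RR = 11.67900 / 2.41513 = 4.83577
The outcome is not rare, so the OR lies further from 1 than the RR.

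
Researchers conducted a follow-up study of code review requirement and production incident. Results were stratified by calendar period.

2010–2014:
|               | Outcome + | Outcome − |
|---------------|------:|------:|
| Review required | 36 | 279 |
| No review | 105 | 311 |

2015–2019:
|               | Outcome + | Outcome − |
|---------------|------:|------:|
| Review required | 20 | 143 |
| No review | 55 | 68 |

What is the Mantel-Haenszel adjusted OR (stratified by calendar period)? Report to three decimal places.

OR_MH = Σ(aᵢdᵢ/nᵢ) / Σ(bᵢcᵢ/nᵢ), where nᵢ is the stratum total.
Stratum 1 (2010–2014): n = 731; a·d/n = 36·311/731 = 15.3160; b·c/n = 279·105/731 = 40.0752
Stratum 2 (2015–2019): n = 286; a·d/n = 20·68/286 = 4.7552; b·c/n = 143·55/286 = 27.5000
OR_MH = (15.3160 + 4.7552) / (40.0752 + 27.5000) = 20.0713 / 67.5752 = 0.29702

0.297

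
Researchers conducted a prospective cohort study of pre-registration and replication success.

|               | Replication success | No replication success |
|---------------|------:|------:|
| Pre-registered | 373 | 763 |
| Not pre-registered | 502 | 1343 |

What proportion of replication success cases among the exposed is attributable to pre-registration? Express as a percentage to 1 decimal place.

17.1

Cells: a = 373, b = 763, c = 502, d = 1343.
Risk in exposed = 373/1136 = 0.32835; risk in unexposed = 502/1845 = 0.27209.
RR = 0.32835/0.27209 = 1.20677
AR% = (RR − 1)/RR × 100 = (1.20677 − 1)/1.20677 × 100 = 17.1339%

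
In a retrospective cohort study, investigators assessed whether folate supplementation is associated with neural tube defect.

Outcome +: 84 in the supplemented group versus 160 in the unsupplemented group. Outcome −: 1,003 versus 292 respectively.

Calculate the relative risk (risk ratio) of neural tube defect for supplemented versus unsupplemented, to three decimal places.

From the description: a = 84, b = 1003, c = 160, d = 292.
Risk in exposed = 84/1087 = 0.07728; risk in unexposed = 160/452 = 0.35398.
RR = 0.07728 / 0.35398 = 0.21831
The risk is 78% lower among the exposed than among the unexposed.

0.218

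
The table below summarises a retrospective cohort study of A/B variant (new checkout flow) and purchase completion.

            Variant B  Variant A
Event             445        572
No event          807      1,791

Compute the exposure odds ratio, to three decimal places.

1.727

Reading the table with exposure as columns: a = 445 (Variant B, case), b = 807 (Variant B, non-case), c = 572 (Variant A, case), d = 1791.
OR = (a·d)/(b·c) = (445 × 1791) / (807 × 572) = 796995 / 461604 = 1.72658
The odds of purchase completion are about 1.73 times as high in the variant b group.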